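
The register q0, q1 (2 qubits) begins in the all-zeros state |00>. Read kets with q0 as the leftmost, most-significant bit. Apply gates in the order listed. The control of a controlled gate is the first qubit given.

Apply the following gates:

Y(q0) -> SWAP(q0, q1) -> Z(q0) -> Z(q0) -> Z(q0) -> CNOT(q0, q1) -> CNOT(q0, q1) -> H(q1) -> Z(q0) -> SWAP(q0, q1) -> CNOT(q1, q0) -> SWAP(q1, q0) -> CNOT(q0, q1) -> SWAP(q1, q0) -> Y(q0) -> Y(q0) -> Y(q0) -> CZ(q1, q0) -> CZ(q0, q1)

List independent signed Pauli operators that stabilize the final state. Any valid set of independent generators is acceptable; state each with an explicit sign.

One valid set of independent stabilizer generators is +XI, +IZ (any independent generating set of the same group is equally correct). Key observation: the block from step 6 through step 7 cancels to the identity and can be dropped.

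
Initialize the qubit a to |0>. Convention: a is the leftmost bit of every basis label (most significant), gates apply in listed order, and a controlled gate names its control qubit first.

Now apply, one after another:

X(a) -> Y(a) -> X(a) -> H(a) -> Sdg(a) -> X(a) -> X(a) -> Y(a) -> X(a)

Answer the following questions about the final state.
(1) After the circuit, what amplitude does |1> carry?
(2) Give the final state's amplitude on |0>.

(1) The amplitude on |1> is -sqrt(2)*I/2.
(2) The amplitude on |0> is sqrt(2)/2.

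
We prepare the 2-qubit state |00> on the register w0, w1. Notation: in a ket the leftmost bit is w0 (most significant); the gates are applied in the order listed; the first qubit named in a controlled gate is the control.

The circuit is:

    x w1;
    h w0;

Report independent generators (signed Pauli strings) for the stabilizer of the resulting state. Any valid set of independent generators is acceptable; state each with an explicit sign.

The stabilizer group can be generated by +XI, -IZ, among other valid generating sets.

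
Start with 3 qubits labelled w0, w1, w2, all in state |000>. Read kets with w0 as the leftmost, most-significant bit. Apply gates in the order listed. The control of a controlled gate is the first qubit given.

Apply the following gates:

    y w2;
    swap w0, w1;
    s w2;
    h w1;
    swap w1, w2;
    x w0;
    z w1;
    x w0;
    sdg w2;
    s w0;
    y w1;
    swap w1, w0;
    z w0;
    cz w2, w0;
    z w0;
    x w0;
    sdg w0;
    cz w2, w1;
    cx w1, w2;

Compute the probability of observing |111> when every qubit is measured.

A full measurement returns |111> with probability 0.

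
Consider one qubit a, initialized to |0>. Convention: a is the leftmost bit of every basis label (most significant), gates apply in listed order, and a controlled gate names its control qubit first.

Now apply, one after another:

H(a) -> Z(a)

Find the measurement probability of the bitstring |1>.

Outcome |1> occurs with probability 1/2.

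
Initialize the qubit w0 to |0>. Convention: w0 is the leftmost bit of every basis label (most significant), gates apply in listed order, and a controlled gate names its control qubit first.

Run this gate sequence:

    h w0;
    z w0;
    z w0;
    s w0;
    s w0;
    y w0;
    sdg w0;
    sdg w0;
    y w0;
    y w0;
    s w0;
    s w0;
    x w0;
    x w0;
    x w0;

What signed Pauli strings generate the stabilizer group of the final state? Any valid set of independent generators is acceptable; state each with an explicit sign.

One valid set of independent stabilizer generators is +X (any independent generating set of the same group is equally correct). Key observation: steps 8-11 multiply out to the identity, so the circuit reduces to the remaining gates.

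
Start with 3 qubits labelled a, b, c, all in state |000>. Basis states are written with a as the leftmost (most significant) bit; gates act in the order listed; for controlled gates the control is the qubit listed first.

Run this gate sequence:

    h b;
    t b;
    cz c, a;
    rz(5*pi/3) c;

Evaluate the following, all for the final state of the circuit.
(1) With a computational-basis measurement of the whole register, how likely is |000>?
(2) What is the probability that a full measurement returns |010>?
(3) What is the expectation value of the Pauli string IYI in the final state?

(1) The probability of measuring |000> is 1/2.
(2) The probability of measuring |010> is 1/2.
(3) The expectation value of IYI is sqrt(2)/2.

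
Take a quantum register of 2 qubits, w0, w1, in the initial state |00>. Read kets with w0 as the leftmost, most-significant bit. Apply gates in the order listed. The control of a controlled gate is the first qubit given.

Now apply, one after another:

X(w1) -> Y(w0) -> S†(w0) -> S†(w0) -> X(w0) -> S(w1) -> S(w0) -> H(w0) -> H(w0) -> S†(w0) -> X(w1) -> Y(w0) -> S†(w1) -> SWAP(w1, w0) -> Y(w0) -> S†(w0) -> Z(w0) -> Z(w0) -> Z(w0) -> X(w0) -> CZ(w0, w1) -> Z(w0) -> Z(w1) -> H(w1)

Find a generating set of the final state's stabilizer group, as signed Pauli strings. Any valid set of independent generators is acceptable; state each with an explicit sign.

The stabilizer group can be generated by -IX, +ZI, among other valid generating sets.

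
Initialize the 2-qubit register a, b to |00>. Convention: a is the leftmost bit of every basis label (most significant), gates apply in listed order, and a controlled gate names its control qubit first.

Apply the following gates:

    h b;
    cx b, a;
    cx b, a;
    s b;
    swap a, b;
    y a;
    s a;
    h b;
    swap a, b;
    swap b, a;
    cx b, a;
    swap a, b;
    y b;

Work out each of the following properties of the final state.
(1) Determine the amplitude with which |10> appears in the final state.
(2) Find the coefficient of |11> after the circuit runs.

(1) The amplitude on |10> is -I/2.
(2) The final state's coefficient on |11> equals -I/2.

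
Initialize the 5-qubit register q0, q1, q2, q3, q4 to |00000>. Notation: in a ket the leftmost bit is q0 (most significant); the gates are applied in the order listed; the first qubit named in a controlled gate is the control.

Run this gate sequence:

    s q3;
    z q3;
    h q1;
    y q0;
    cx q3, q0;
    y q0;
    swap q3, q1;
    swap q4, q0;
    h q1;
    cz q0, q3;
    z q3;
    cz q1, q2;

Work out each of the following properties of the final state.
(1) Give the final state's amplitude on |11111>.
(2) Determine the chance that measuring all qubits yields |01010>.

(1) |11111> carries amplitude 0 in the final state.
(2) A full measurement returns |01010> with probability 1/4.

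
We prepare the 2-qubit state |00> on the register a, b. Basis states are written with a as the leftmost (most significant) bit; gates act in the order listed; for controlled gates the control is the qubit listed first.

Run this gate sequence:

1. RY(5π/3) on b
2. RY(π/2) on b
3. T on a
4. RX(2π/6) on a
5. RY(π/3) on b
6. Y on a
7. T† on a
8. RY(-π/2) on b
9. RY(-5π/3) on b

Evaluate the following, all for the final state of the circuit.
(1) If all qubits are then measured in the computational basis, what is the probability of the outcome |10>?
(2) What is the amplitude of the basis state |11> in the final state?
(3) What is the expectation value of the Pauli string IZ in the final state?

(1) A full measurement returns |10> with probability 9/16.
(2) The final state's coefficient on |11> equals sqrt(3)*exp(I*pi/4)/4.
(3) The expectation value of IZ is 1/2.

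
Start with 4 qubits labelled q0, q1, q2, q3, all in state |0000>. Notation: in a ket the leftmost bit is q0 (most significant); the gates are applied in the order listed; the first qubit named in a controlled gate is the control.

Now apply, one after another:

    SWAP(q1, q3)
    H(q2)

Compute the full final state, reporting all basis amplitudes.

The resulting statevector has amplitude sqrt(2)/2 on |0000>, sqrt(2)/2 on |0010>, and 0 on every other basis state.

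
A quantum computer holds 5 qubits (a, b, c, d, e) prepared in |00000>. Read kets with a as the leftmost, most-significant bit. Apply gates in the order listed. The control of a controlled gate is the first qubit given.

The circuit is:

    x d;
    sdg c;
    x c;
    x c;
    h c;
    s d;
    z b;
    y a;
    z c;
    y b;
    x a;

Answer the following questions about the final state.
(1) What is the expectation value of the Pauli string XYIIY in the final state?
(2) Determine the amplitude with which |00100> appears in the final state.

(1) In the final state, XYIIY has expectation 0. Key observation: gates 3-4 undo each other exactly, leaving only the rest of the circuit to track.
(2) The amplitude on |00100> is 0.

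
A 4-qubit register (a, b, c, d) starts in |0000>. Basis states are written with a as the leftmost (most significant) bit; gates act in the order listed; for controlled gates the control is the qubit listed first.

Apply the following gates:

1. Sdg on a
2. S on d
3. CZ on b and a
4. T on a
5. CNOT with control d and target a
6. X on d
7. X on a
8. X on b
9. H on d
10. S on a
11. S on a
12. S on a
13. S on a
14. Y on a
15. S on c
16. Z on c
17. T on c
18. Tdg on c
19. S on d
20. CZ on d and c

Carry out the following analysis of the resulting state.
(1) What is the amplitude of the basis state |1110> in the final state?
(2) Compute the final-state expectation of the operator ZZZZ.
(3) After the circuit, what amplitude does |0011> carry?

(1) The final state's coefficient on |1110> equals 0. Key observation: gates 10-13 undo each other exactly, leaving only the rest of the circuit to track.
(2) In the final state, ZZZZ has expectation 0.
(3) |0011> carries amplitude 0 in the final state.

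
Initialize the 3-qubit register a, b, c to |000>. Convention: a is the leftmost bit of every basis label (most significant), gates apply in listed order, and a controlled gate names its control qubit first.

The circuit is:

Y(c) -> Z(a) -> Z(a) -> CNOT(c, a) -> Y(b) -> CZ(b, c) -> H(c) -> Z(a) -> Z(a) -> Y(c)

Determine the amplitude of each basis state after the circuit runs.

After the circuit, the state carries amplitude sqrt(2)*I/2 on |110>, sqrt(2)*I/2 on |111>, and 0 on every other basis state.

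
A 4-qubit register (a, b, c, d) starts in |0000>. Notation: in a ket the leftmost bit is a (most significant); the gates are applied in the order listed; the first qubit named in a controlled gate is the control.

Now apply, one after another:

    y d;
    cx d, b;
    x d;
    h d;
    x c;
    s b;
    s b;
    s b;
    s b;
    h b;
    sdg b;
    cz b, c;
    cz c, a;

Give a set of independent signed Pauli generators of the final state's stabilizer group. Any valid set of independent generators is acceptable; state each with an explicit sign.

One valid set of independent stabilizer generators is -IYII, +IIIX, +ZIII, -IIZI (any independent generating set of the same group is equally correct). Key observation: gates 6-9 undo each other exactly, leaving only the rest of the circuit to track.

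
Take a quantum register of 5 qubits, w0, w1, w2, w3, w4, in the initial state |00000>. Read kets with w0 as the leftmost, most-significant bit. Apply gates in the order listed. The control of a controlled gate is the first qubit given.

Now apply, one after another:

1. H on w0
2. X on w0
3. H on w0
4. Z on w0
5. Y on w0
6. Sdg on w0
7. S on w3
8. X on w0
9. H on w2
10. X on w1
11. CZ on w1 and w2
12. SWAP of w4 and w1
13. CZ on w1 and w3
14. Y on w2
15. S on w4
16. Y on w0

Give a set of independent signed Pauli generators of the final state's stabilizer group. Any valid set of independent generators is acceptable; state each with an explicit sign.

One valid set of independent stabilizer generators is +IIXII, -ZIIII, +IZIII, +IIIZI, -IIIIZ (any independent generating set of the same group is equally correct).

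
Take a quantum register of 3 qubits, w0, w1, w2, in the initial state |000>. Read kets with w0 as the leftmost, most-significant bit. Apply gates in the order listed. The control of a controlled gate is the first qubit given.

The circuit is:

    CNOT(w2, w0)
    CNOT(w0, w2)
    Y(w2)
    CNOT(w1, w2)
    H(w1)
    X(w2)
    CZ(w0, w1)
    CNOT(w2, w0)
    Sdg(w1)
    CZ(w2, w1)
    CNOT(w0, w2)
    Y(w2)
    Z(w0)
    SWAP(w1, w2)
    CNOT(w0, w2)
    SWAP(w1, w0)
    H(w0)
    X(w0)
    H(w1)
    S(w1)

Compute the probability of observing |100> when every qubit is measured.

Outcome |100> occurs with probability 1/8.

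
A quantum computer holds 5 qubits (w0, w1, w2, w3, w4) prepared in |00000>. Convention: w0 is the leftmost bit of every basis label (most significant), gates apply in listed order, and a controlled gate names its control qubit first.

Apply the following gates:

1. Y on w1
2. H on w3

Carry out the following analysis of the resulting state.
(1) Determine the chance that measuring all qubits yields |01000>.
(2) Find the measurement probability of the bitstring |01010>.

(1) Outcome |01000> occurs with probability 1/2.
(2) The probability of measuring |01010> is 1/2.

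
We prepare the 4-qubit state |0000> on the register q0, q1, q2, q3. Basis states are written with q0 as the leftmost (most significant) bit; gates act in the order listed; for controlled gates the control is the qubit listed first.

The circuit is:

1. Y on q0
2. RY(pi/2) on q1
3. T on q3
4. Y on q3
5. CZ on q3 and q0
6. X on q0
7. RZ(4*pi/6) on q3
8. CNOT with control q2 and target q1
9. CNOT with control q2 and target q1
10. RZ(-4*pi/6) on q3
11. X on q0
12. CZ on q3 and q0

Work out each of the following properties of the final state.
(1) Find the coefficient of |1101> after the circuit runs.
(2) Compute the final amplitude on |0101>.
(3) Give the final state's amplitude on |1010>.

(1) |1101> carries amplitude -sqrt(2)/2 in the final state. Key observation: gates 5-12 undo each other exactly, leaving only the rest of the circuit to track.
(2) The amplitude on |0101> is 0.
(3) The amplitude on |1010> is 0.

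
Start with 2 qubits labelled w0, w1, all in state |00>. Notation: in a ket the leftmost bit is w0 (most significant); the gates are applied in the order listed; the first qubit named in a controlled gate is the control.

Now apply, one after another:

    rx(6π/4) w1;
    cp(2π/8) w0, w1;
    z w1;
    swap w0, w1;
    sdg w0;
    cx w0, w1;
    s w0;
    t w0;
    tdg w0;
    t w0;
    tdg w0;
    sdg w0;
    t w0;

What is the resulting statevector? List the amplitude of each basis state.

After the circuit, the state carries amplitude -sqrt(2)/2 on |00>, 0 on |01>, 0 on |10>, sqrt(2)*exp(I*pi/4)/2 on |11>. Key observation: gates 7-12 undo each other exactly, leaving only the rest of the circuit to track.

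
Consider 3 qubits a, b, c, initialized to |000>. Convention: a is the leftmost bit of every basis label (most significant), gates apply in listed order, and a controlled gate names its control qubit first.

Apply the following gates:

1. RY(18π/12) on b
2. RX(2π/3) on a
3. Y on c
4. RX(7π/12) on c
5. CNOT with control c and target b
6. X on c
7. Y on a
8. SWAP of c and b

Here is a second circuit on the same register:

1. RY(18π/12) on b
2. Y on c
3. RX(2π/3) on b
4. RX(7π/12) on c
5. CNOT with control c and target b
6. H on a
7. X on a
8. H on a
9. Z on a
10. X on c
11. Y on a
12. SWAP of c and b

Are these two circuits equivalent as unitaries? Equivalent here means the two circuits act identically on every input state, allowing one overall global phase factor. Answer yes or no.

No — the two circuits implement different unitaries, even allowing a global phase.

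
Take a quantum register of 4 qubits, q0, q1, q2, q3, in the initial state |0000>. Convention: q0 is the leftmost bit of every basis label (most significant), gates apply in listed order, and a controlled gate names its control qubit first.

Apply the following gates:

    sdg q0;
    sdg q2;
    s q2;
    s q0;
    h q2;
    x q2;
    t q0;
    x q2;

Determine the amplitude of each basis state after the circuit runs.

The resulting statevector has amplitude sqrt(2)/2 on |0000>, sqrt(2)/2 on |0010>, and 0 on every other basis state.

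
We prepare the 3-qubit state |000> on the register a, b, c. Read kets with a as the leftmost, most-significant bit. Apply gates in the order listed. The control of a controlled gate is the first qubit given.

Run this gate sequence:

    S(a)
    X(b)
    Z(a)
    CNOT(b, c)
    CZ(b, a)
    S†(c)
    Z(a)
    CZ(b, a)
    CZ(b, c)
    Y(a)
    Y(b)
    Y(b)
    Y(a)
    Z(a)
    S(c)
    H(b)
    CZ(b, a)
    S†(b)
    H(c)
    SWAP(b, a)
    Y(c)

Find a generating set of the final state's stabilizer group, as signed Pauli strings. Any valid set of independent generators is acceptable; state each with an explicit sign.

One valid set of independent stabilizer generators is +YII, +IIX, +IZI (any independent generating set of the same group is equally correct). Key observation: gates 10-13 undo each other exactly, leaving only the rest of the circuit to track.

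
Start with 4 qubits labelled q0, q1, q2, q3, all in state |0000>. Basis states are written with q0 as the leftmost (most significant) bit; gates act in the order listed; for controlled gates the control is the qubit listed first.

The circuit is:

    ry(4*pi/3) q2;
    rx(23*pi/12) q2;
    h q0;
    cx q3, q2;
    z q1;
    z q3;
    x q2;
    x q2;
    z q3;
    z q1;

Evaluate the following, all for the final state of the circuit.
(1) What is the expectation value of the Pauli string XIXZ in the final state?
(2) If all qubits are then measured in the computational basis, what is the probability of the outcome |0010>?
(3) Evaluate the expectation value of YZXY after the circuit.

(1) The observable XIXZ averages to -sqrt(3)/2.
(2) A full measurement returns |0010> with probability sqrt(2)/32 + sqrt(6)/32 + 1/4.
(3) The expectation value of YZXY is 0.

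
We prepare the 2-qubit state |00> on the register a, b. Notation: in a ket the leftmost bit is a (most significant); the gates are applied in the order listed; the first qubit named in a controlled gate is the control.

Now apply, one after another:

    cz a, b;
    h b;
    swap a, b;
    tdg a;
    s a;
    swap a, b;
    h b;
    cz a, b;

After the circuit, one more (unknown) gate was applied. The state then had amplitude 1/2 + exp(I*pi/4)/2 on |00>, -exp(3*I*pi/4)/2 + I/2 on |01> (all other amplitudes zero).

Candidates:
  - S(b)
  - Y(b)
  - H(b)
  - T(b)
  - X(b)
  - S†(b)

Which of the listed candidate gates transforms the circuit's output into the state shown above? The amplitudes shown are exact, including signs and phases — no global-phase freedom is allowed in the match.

The unique candidate consistent with the amplitudes is S(b).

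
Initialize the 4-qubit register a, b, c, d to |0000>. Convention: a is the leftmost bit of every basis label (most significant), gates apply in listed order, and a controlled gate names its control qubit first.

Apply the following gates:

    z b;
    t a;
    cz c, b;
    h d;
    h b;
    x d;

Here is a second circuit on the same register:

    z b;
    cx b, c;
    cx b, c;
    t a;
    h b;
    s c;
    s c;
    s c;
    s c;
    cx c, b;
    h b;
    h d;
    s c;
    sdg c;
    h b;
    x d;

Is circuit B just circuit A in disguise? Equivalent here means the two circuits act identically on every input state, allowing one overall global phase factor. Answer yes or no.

Yes — the two circuits implement the same unitary up to a global phase.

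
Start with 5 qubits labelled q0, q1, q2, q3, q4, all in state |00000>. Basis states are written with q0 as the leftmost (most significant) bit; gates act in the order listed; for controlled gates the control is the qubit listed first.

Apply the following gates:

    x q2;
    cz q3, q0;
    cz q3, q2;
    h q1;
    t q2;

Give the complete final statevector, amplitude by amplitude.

After the circuit, the state carries amplitude sqrt(2)*exp(I*pi/4)/2 on |00100>, sqrt(2)*exp(I*pi/4)/2 on |01100>, and 0 on every other basis state.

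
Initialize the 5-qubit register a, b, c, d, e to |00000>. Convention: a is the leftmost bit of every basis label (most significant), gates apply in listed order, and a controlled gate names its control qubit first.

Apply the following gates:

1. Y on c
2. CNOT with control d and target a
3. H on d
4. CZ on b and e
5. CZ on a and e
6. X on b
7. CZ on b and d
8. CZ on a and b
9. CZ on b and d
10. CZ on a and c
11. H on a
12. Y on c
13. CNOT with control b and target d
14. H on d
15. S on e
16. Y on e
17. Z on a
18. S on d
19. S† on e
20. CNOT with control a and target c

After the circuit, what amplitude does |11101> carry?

|11101> carries amplitude -sqrt(2)/2 in the final state.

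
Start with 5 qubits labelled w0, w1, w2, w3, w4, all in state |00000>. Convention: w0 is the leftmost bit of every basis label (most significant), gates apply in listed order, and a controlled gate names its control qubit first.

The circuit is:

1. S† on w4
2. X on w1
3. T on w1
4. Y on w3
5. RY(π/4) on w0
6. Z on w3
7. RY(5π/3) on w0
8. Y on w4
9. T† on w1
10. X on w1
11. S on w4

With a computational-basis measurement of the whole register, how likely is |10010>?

Outcome |10010> occurs with probability 0.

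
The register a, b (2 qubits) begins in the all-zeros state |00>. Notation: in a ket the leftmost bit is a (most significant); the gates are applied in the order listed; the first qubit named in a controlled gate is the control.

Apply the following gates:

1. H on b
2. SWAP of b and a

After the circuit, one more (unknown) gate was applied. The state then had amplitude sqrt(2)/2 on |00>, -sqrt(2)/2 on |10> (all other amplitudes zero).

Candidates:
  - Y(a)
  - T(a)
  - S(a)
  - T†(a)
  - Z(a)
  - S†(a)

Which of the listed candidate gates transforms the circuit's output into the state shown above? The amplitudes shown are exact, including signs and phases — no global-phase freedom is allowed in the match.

It was Z(a) that produced the state shown.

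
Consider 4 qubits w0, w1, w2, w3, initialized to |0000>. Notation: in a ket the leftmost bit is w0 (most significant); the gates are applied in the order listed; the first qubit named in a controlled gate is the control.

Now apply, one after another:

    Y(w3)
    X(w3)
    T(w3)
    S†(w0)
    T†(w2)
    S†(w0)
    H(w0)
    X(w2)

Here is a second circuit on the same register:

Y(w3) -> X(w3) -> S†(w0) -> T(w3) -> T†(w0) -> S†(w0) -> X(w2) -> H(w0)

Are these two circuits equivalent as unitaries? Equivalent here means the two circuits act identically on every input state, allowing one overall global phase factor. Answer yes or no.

No, they are not equivalent — no single phase factor reconciles the two unitaries.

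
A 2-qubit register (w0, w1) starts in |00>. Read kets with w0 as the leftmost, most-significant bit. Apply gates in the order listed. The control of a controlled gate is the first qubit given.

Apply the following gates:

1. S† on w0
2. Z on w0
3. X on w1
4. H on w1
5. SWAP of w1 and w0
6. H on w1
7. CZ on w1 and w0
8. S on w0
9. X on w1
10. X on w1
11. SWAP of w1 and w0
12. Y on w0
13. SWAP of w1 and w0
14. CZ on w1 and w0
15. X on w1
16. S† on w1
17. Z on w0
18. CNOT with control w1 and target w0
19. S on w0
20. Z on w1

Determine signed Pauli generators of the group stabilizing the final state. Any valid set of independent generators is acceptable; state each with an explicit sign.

The stabilizer group can be generated by +XZ, -ZX, among other valid generating sets. Key observation: the block from step 9 through step 10 cancels to the identity and can be dropped.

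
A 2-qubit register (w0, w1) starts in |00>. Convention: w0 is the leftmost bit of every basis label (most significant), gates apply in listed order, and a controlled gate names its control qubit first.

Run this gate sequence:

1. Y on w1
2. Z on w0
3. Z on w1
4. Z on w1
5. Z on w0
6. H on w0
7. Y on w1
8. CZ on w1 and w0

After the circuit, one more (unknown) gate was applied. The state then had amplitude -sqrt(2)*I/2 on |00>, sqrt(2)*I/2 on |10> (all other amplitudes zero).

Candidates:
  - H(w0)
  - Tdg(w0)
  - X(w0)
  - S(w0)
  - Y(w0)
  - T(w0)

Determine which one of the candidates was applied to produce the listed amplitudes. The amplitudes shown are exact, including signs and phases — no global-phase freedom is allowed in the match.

The applied gate was Y(w0). Key observation: the block from step 2 through step 5 cancels to the identity and can be dropped.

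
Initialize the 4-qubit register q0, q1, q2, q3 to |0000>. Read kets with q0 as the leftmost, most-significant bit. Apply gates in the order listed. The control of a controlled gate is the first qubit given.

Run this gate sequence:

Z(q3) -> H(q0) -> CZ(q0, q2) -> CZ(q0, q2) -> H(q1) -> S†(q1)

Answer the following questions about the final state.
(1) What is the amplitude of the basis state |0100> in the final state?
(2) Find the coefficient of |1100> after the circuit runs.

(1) |0100> carries amplitude -I/2 in the final state. Key observation: the block from step 3 through step 4 cancels to the identity and can be dropped.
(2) The final state's coefficient on |1100> equals -I/2.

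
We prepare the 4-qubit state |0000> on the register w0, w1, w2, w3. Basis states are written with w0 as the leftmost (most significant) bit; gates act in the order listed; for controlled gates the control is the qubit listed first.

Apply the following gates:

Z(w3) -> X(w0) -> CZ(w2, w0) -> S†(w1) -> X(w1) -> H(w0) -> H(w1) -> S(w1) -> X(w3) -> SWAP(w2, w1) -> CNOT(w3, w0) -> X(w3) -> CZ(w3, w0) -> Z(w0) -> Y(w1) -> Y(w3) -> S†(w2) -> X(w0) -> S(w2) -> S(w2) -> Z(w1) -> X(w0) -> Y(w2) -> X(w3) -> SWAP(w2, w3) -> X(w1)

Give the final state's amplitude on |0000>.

The amplitude on |0000> is I/2.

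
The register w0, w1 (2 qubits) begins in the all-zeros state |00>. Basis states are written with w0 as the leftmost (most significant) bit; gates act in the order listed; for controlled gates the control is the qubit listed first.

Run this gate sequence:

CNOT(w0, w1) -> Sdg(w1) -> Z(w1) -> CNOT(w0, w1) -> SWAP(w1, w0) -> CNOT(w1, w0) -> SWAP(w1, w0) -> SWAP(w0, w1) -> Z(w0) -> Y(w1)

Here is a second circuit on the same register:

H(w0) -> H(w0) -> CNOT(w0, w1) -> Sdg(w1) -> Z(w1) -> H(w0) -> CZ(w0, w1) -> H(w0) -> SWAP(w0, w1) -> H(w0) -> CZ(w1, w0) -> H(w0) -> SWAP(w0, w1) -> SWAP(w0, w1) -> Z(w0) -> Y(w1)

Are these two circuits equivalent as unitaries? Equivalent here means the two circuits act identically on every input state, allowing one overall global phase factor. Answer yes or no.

No — the two circuits implement different unitaries, even allowing a global phase.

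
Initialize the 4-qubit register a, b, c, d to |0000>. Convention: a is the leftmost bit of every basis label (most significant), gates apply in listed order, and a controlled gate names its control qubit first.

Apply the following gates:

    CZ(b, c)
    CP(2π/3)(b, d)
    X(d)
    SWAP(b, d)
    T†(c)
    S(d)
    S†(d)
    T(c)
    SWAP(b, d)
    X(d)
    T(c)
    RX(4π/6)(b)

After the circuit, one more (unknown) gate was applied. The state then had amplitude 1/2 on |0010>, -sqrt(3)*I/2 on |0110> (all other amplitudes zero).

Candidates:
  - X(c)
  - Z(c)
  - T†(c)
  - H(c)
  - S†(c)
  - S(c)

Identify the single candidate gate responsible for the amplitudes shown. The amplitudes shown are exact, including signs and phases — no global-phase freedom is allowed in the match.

The unique candidate consistent with the amplitudes is X(c). Key observation: steps 3-10 multiply out to the identity, so the circuit reduces to the remaining gates.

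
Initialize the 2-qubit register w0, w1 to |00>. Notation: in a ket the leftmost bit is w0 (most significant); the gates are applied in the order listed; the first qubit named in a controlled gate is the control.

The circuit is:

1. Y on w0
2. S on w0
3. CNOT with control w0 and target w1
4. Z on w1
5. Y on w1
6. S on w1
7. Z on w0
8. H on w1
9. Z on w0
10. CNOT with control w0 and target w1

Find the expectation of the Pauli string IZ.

The expectation value of IZ is 0.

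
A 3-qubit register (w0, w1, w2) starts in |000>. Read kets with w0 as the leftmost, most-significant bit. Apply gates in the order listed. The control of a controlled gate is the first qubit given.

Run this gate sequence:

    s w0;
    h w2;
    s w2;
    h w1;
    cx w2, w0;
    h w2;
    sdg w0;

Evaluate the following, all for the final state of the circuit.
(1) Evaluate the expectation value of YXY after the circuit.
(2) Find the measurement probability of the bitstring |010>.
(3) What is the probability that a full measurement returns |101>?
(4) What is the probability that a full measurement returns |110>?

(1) The expectation value of YXY is 1.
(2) Outcome |010> occurs with probability 1/8.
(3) A full measurement returns |101> with probability 1/8.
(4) A full measurement returns |110> with probability 1/8.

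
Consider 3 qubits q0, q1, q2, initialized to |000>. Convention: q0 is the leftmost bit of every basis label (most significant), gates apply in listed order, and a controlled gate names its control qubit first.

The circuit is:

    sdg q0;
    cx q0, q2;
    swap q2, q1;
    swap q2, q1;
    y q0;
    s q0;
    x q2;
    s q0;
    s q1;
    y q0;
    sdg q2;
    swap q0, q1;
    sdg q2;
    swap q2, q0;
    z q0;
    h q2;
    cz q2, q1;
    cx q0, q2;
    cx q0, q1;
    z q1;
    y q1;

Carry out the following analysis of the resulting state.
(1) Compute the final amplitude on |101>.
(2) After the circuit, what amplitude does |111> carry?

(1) The final state's coefficient on |101> equals -sqrt(2)*I/2.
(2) |111> carries amplitude 0 in the final state.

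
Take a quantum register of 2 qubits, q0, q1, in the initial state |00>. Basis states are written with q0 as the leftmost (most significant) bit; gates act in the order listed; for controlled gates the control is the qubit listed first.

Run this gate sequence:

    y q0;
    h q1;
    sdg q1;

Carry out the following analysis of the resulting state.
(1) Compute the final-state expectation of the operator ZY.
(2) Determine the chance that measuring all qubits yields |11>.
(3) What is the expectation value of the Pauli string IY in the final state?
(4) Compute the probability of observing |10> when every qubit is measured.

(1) The observable ZY averages to 1.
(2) Outcome |11> occurs with probability 1/2.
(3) In the final state, IY has expectation -1.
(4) Outcome |10> occurs with probability 1/2.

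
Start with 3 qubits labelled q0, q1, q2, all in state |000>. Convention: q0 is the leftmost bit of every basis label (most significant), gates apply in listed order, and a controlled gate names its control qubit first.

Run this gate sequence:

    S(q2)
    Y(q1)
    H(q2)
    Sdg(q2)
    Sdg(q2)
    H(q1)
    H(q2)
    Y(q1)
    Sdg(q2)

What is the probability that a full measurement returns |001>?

Outcome |001> occurs with probability 1/2.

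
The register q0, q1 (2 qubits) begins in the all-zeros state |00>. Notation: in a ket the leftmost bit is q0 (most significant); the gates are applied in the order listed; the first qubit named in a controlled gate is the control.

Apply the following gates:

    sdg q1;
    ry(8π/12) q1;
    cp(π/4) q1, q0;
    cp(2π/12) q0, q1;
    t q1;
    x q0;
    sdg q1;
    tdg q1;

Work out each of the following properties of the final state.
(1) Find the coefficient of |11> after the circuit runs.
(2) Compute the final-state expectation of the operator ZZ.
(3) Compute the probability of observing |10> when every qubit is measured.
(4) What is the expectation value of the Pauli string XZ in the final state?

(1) The amplitude on |11> is -sqrt(3)*I/2.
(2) The expectation value of ZZ is 1/2.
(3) A full measurement returns |10> with probability 1/4.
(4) The expectation value of XZ is 0.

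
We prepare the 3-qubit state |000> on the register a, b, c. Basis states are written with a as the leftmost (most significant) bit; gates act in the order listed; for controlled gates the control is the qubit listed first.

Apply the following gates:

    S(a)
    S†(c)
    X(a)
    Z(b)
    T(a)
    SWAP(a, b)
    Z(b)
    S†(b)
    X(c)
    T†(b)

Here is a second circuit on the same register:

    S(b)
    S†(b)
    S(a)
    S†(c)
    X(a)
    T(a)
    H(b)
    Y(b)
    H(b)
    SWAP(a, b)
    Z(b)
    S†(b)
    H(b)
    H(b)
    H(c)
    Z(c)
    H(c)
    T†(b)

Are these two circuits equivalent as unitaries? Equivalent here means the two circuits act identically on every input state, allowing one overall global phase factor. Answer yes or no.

No: there is an input state on which the two circuits produce genuinely different outputs (not merely differing by a phase).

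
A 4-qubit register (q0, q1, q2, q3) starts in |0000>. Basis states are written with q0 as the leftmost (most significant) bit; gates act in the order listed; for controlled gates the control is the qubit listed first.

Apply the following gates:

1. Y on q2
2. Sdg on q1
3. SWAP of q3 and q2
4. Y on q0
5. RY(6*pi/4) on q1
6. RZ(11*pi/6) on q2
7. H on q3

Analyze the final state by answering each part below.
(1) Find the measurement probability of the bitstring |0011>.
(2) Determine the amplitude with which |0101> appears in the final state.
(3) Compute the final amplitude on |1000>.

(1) A full measurement returns |0011> with probability 0.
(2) The amplitude on |0101> is 0.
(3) The final state's coefficient on |1000> equals -exp(I*pi/12)/2.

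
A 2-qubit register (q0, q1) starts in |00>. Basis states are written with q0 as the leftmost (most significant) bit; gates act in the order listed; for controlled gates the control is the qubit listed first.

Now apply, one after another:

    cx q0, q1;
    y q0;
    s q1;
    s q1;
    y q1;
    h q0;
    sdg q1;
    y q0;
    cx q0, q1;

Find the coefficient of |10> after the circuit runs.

The final state's coefficient on |10> equals -sqrt(2)/2.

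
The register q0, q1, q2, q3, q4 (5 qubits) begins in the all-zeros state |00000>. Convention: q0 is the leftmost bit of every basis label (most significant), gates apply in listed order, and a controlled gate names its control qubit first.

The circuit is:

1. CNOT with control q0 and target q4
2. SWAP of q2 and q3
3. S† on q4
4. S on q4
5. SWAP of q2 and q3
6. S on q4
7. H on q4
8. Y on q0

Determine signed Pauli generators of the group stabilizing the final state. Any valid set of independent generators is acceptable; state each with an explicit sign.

The stabilizer group can be generated by +IIIIX, -ZIIII, +IZIII, +IIZII, +IIIZI, among other valid generating sets. Key observation: gates 2-5 undo each other exactly, leaving only the rest of the circuit to track.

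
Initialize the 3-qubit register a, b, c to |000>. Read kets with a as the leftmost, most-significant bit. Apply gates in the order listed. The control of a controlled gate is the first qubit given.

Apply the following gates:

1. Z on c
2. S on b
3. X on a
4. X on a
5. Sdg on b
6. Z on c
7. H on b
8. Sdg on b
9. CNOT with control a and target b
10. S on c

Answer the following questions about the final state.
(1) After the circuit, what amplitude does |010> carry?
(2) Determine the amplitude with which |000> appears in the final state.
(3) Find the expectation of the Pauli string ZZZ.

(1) The amplitude on |010> is -sqrt(2)*I/2. Key observation: the block from step 1 through step 6 cancels to the identity and can be dropped.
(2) |000> carries amplitude sqrt(2)/2 in the final state.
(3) The expectation value of ZZZ is 0.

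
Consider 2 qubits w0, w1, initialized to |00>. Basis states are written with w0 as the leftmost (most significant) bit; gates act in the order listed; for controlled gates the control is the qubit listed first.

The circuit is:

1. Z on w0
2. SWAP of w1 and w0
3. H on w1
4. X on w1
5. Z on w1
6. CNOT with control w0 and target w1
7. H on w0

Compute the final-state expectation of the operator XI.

In the final state, XI has expectation 1.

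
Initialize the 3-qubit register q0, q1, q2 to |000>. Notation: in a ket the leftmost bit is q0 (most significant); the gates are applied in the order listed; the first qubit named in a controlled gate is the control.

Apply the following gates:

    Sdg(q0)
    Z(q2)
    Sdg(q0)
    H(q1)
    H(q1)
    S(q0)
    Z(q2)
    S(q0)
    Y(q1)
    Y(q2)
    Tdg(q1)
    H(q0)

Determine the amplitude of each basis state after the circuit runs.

The resulting statevector has amplitude sqrt(2)*exp(3*I*pi/4)/2 on |011>, sqrt(2)*exp(3*I*pi/4)/2 on |111>, and 0 on every other basis state.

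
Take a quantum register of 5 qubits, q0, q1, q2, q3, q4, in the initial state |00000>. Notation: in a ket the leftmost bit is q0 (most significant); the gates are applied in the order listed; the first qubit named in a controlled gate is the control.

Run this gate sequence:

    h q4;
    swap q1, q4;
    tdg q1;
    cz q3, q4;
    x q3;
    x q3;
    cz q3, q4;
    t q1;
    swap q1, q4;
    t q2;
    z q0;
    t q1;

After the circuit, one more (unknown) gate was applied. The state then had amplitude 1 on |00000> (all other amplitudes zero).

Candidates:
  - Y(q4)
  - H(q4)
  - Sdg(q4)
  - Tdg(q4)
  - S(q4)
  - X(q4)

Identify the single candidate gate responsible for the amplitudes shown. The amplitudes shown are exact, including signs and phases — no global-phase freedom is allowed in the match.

The unique candidate consistent with the amplitudes is H(q4).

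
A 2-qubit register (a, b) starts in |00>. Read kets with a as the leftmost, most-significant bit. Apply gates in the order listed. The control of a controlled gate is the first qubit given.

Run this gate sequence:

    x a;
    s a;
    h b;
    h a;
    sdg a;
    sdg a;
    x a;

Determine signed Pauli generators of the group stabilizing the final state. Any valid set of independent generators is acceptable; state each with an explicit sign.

One valid set of independent stabilizer generators is +XI, +IX (any independent generating set of the same group is equally correct).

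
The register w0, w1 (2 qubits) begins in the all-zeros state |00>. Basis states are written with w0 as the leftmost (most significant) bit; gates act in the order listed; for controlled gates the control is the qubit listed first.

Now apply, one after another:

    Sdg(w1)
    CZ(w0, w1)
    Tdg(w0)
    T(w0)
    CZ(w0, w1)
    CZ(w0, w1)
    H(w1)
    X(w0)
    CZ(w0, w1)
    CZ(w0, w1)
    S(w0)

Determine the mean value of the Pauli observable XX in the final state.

In the final state, XX has expectation 0. Key observation: steps 2-5 multiply out to the identity, so the circuit reduces to the remaining gates.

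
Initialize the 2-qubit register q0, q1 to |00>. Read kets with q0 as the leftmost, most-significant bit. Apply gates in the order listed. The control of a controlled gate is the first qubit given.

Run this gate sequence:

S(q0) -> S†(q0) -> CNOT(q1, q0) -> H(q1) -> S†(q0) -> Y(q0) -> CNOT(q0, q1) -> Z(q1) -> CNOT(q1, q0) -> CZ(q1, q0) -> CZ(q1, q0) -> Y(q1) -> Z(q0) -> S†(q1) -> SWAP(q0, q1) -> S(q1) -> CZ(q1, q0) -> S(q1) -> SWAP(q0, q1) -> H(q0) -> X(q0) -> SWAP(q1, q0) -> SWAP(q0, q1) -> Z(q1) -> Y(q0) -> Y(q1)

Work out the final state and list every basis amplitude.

The resulting statevector has amplitude -I/2 on |00>, -1/2 on |01>, -I/2 on |10>, 1/2 on |11>.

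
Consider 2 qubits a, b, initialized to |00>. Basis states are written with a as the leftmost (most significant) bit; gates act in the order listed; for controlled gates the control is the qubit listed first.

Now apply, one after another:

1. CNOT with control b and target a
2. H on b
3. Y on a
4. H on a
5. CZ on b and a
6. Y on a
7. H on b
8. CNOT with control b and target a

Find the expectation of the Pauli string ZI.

In the final state, ZI has expectation -1.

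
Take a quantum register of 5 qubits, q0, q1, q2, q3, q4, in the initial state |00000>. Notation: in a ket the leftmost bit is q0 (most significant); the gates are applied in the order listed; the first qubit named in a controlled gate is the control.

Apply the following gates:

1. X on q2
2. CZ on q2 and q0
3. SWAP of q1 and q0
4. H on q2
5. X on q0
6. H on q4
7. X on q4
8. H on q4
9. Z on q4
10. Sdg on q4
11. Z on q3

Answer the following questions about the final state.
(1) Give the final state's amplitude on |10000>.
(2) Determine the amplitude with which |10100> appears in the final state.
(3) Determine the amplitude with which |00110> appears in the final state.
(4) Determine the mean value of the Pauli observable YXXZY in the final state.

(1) The final state's coefficient on |10000> equals sqrt(2)/2. Key observation: the block from step 6 through step 9 cancels to the identity and can be dropped.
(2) |10100> carries amplitude -sqrt(2)/2 in the final state.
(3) The final state's coefficient on |00110> equals 0.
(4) In the final state, YXXZY has expectation 0.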